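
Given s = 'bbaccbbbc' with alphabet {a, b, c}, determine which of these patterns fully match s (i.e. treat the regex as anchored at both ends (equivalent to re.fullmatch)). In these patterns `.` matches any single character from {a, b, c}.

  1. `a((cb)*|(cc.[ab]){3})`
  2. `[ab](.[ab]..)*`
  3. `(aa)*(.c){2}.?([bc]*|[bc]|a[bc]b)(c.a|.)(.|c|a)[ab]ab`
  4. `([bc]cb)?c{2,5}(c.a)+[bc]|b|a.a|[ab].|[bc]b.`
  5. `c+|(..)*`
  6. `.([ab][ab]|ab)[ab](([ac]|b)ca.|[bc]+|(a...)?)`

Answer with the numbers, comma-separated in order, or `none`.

2

1 → no match — must start with 'a'
2 → match
3 → no match — must end with 'ab'
4 → no match
5 → no match
6 → no match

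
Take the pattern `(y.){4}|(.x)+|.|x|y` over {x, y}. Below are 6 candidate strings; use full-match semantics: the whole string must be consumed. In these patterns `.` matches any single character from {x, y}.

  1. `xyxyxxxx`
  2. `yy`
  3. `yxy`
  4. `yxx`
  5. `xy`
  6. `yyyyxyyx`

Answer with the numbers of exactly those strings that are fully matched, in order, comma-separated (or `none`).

none

1. `xyxyxxxx` → no match
2. `yy` → no match
3. `yxy` → no match
4. `yxx` → no match
5. `xy` → no match
6. `yyyyxyyx` → no match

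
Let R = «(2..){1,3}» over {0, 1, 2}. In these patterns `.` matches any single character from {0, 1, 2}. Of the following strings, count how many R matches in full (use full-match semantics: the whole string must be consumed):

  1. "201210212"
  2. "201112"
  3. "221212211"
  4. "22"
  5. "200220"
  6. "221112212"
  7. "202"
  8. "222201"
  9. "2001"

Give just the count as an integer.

1 → match
2 → no match
3 → match
4 → no match
5 → match
6 → no match
7 → match
8 → match
9 → no match
Total matched: 5

5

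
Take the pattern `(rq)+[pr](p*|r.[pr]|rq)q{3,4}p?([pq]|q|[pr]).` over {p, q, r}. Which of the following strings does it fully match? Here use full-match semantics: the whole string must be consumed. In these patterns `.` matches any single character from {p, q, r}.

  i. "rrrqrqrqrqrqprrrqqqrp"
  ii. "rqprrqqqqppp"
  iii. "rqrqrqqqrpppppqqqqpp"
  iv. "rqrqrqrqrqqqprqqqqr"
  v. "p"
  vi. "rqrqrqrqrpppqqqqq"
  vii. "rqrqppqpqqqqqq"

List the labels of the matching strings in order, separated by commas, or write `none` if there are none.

i → no match — must start with "rq"
ii → no match
iii → no match
iv → no match
v → no match — must start with "rq"
vi → match
vii → no match

vi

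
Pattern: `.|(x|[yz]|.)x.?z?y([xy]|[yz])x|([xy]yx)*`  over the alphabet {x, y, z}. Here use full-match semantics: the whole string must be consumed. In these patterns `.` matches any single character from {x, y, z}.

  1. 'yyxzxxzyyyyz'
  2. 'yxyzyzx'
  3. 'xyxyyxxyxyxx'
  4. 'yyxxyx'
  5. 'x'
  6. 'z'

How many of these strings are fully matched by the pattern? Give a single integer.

1 → no match
2 → match
3 → no match
4 → match
5 → match
6 → match
Total matched: 4

4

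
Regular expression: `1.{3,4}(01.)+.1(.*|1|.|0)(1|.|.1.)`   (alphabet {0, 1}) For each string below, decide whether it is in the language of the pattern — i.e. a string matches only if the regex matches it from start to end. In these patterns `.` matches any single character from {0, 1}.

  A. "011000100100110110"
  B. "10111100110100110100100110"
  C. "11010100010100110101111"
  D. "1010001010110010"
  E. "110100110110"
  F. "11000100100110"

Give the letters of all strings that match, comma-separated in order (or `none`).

A → no match — must start with "1"
B → no match
C → no match
D → no match
E. "110100110110" → match
F → match

E, F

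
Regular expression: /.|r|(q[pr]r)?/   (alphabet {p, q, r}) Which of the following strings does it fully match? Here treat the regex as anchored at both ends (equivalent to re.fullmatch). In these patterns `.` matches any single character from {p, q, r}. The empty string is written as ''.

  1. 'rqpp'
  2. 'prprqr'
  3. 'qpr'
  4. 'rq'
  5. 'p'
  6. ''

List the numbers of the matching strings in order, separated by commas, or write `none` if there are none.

3, 5, 6

1 → no match
2 → no match
3 → match
4 → no match
5 → match
6 → match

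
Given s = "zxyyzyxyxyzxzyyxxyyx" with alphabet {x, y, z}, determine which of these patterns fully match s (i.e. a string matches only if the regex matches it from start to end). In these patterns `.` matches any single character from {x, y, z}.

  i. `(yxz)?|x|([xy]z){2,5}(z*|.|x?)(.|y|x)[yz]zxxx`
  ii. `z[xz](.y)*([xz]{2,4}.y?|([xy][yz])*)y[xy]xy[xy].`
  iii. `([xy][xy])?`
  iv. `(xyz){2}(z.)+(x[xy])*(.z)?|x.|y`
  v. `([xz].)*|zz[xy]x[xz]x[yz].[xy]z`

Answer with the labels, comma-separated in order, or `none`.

i → no match
ii → match
iii → no match
iv → no match
v → no match

ii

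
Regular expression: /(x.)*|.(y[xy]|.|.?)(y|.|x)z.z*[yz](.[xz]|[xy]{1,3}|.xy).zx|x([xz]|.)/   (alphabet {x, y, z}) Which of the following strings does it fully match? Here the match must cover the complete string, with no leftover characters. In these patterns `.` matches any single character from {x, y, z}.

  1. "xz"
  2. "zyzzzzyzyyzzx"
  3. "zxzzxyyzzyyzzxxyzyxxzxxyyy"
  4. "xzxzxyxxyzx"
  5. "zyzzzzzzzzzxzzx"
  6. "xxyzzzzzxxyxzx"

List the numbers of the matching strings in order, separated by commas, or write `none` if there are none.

1, 4, 5, 6

1 → match
2 → no match
3 → no match
4 → match
5 → match
6 → match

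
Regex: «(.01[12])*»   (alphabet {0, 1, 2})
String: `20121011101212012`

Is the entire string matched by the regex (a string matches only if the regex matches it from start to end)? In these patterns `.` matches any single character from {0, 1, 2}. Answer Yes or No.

No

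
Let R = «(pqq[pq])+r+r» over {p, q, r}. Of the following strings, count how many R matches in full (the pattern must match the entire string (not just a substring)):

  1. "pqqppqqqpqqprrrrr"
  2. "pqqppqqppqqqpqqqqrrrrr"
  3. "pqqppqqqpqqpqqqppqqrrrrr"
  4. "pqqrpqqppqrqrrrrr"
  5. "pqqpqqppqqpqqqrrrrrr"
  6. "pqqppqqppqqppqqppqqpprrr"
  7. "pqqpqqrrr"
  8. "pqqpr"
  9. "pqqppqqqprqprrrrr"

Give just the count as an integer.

1 → match
2 → no match
3 → no match
4 → no match
5 → no match
6 → no match
7 → no match
8 → no match — must end with "rr"
9 → no match
Total matched: 1

1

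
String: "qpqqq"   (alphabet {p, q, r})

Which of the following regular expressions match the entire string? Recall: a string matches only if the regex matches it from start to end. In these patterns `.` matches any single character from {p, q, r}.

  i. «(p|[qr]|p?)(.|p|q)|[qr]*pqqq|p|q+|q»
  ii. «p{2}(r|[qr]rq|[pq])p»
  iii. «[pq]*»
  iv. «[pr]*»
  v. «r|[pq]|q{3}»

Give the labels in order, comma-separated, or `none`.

i → match
ii → no match — must start with "p"
iii → match
iv → no match
v → no match

i, iii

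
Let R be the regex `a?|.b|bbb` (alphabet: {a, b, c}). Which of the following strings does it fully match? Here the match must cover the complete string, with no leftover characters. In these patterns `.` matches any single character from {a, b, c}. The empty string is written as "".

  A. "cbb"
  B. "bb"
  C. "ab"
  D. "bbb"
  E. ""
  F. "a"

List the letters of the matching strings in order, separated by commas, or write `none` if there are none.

A. "cbb" → no match
B. "bb" → match
C. "ab" → match
D. "bbb" → match
E. "" → match
F. "a" → match

B, C, D, E, F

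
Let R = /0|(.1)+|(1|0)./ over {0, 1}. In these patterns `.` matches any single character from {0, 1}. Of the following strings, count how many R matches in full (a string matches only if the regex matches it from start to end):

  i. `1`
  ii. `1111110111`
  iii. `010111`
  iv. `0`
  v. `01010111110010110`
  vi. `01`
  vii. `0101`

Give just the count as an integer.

5

i → no match
ii → match
iii → match
iv → match
v → no match
vi → match
vii → match
Total matched: 5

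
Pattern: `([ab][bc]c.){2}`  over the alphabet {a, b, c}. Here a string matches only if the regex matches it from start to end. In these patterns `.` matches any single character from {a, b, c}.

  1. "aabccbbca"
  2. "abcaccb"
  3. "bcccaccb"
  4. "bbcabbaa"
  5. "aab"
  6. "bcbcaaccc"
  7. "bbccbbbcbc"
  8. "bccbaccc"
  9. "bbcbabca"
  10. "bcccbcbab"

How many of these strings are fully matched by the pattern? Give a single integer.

3

1 → no match
2 → no match
3 → match
4 → no match
5 → no match
6 → no match
7 → no match
8 → match
9 → match
10 → no match
Total matched: 3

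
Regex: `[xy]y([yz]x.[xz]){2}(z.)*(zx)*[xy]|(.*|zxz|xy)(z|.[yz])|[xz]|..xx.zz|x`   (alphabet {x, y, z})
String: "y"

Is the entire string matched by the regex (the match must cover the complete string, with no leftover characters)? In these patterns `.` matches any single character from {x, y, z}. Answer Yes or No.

No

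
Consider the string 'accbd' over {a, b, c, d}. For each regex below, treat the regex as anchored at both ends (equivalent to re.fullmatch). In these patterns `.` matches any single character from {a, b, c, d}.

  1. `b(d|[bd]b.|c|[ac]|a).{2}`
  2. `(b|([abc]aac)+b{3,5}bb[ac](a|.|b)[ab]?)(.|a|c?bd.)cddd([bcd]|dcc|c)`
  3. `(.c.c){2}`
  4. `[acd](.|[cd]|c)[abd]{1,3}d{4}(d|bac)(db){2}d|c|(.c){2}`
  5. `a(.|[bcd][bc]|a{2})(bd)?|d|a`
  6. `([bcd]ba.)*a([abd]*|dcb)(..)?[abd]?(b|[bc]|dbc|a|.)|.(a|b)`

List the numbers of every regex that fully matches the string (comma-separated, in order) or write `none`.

5, 6

1 → no match — must start with 'b'
2 → no match
3 → no match — must end with 'c'
4 → no match
5 → match
6 → match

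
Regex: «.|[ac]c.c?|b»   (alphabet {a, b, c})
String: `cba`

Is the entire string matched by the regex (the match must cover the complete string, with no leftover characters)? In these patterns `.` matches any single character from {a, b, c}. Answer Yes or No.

No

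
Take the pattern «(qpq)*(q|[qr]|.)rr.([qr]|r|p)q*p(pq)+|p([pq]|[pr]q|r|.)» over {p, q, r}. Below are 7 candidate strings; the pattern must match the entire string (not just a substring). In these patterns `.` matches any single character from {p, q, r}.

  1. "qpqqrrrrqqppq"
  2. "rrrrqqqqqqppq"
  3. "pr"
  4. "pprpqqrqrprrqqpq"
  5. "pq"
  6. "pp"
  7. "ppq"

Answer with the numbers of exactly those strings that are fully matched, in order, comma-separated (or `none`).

1 → match
2 → match
3 → match
4 → no match
5 → match
6 → match
7 → match

1, 2, 3, 5, 6, 7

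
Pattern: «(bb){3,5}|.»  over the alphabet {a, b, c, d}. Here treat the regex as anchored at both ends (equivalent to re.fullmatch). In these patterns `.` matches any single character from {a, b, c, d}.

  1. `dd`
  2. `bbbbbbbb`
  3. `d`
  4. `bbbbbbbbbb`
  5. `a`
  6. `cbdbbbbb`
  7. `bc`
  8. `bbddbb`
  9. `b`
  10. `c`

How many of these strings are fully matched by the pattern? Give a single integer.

1 → no match
2 → match
3 → match
4 → match
5 → match
6 → no match
7 → no match
8 → no match
9 → match
10 → match
Total matched: 6

6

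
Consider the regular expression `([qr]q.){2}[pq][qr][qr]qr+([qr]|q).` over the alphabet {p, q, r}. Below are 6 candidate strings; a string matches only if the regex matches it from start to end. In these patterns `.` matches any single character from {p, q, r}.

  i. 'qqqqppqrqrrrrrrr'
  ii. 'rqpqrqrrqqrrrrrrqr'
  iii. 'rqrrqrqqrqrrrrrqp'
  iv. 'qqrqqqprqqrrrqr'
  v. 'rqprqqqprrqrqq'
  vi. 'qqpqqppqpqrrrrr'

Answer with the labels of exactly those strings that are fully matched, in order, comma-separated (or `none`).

i → no match
ii → no match
iii → match
iv → match
v → no match
vi → no match

iii, iv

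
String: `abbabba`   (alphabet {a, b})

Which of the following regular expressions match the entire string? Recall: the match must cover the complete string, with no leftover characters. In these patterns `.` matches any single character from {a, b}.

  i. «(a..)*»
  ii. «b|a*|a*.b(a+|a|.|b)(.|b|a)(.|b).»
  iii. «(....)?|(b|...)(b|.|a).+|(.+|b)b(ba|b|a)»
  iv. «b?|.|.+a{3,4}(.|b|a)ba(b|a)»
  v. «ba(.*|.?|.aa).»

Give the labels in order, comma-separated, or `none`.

ii, iii

i → no match
ii → match
iii → match
iv → no match
v → no match — must start with `ba`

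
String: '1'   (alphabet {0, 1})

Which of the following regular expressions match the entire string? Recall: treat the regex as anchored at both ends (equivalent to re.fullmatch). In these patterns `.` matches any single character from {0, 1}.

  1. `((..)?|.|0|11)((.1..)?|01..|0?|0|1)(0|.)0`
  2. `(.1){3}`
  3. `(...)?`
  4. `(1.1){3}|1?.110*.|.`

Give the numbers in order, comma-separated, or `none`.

4

1 → no match — must end with '0'
2 → no match
3 → no match
4 → match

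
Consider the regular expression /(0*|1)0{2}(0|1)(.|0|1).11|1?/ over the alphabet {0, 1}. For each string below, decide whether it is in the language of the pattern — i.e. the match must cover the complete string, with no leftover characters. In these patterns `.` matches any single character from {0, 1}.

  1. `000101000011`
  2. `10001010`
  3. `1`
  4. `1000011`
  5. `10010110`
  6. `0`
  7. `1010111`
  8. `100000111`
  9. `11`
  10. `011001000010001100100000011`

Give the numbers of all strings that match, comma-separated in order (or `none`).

3

1 → no match
2 → no match
3 → match
4 → no match
5 → no match
6 → no match
7 → no match
8 → no match
9 → no match
10 → no match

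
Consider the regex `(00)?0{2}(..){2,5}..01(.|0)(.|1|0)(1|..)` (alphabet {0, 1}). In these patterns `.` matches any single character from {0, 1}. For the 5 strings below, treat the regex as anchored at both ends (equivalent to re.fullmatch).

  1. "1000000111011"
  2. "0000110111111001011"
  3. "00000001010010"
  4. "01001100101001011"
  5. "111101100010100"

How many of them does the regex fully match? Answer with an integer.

1 → no match
2 → match
3 → match
4 → no match
5 → no match
Total matched: 2

2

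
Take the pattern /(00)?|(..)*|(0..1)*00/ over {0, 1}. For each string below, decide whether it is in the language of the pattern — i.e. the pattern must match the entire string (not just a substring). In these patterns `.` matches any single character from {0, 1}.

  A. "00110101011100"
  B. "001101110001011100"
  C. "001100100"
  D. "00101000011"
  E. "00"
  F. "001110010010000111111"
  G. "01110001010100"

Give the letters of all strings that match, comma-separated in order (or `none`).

A → match
B → match
C. "001100100" → no match
D. "00101000011" → no match
E. "00" → match
F → no match
G → match

A, B, E, G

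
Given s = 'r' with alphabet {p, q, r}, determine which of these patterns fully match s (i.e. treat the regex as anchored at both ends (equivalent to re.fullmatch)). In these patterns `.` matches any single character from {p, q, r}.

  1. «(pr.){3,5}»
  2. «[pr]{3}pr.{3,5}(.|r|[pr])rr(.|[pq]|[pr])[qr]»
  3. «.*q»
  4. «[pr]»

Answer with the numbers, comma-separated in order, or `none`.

1 → no match — must start with 'pr'
2 → no match
3 → no match — must end with 'q'
4 → match

4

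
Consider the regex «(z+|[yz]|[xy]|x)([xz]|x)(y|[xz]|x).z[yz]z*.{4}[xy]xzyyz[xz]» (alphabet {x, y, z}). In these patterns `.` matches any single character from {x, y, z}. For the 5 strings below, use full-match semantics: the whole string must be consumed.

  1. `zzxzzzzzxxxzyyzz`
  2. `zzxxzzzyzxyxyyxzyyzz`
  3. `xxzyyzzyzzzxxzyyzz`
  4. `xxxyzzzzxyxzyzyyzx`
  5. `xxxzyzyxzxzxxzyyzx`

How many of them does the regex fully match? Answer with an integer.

1 → no match
2 → no match
3 → no match
4 → no match
5 → no match
Total matched: 0

0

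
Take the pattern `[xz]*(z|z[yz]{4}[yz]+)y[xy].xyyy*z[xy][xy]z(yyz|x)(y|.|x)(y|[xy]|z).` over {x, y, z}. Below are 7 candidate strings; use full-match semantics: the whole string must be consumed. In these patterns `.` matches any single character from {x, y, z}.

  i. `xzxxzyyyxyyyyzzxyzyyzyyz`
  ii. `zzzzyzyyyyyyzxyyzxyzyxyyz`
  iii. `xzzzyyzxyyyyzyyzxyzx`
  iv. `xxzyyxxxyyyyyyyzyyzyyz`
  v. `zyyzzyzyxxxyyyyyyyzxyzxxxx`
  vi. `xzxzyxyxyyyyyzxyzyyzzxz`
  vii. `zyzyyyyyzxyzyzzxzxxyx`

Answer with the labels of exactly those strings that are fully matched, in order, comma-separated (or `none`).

i → no match
ii → no match
iii → match
iv → no match
v → match
vi → match
vii → no match

iii, v, vi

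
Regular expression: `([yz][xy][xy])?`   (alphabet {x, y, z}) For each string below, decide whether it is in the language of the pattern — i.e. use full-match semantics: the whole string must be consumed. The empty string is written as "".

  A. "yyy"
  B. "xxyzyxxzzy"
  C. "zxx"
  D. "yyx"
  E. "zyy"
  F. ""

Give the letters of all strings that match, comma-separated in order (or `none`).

A → match
B → no match
C → match
D → match
E → match
F → match

A, C, D, E, F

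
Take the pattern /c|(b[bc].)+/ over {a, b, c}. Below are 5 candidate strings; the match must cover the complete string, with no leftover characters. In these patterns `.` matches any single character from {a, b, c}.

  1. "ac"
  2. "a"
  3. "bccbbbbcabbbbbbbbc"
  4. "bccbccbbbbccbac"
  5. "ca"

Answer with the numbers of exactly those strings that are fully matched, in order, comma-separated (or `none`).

3

1. "ac" → no match
2. "a" → no match
3 → match
4 → no match
5. "ca" → no match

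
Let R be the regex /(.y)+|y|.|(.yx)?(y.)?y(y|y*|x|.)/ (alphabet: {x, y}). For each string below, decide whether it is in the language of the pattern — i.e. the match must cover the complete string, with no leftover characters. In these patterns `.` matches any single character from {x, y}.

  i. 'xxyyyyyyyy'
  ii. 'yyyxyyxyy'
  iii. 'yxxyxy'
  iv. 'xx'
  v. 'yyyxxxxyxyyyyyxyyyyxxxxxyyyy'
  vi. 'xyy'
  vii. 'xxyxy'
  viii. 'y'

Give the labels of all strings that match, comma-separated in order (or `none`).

i → no match
ii → no match
iii → no match
iv → no match
v → no match
vi → no match
vii → no match
viii → match

viii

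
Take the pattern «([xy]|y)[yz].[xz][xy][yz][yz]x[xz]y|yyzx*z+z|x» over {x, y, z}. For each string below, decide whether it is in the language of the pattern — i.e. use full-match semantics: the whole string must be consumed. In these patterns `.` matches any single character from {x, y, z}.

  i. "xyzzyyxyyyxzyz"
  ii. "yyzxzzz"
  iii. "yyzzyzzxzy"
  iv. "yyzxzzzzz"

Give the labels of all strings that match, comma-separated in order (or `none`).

ii, iii, iv

i → no match
ii → match
iii → match
iv → match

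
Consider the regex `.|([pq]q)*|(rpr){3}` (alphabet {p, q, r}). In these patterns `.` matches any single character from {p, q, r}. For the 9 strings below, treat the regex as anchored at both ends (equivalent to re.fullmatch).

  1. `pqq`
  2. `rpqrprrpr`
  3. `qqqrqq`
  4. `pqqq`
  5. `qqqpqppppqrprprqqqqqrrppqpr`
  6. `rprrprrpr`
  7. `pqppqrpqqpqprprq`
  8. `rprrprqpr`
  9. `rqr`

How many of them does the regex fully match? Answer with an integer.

2

1 → no match
2 → no match
3 → no match
4 → match
5 → no match
6 → match
7 → no match
8 → no match
9 → no match
Total matched: 2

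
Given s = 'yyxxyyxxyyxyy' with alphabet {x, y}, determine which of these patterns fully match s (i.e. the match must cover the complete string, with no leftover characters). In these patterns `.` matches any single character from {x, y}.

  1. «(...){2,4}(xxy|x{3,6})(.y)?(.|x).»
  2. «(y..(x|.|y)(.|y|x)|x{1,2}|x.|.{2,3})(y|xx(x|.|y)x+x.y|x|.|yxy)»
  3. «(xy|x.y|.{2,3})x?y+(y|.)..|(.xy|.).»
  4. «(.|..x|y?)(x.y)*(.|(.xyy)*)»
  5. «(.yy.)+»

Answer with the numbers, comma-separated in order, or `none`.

1 → no match
2 → no match
3 → no match
4 → match
5 → no match

4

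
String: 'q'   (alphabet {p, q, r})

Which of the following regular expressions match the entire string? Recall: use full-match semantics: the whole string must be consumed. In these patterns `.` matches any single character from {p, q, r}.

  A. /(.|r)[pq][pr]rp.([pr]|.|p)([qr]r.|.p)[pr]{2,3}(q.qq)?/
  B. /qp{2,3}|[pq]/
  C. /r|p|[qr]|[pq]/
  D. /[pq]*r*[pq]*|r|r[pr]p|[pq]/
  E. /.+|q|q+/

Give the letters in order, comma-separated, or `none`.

B, C, D, E

A → no match
B → match
C → match
D → match
E → match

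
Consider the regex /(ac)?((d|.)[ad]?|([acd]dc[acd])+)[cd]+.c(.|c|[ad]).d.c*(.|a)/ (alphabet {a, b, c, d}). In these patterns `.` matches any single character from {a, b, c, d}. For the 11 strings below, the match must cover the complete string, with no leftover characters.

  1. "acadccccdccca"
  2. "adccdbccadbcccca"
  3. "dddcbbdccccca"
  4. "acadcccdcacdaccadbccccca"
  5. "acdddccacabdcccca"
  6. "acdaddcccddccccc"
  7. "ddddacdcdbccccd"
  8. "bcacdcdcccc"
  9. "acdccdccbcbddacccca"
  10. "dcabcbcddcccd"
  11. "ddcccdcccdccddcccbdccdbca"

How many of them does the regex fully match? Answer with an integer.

9

1 → match
2 → match
3 → match
4 → match
5 → match
6 → match
7 → match
8 → match
9 → match
10 → no match
11 → no match
Total matched: 9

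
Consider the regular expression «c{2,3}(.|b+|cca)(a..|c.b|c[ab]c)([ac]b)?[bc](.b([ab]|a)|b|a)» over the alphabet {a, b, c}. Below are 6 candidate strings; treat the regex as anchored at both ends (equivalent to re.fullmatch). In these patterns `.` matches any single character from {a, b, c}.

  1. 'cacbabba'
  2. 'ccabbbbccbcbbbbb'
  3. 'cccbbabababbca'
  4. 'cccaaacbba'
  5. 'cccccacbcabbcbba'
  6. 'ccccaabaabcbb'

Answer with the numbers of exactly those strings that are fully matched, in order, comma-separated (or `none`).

4

1 → no match
2 → no match
3 → no match
4 → match
5 → no match
6 → no match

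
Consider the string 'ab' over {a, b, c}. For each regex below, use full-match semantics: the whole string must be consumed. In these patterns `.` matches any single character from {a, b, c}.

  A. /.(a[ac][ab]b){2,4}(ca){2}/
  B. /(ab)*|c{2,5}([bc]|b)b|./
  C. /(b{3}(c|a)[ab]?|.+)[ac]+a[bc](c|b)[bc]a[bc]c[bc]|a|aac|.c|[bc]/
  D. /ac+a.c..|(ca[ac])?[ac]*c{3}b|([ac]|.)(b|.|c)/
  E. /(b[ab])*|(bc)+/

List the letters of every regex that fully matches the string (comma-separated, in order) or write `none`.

A → no match — must end with 'ca'
B → match
C → no match
D → match
E → no match

B, D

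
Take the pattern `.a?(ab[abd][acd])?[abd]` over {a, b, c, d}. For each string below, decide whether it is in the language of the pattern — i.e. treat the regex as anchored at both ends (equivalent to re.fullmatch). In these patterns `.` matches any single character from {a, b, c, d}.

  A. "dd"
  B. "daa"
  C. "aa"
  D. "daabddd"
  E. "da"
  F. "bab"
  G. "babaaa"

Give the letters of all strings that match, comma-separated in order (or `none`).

A, B, C, D, E, F, G

A. "dd" → match
B. "daa" → match
C. "aa" → match
D. "daabddd" → match
E. "da" → match
F. "bab" → match
G. "babaaa" → match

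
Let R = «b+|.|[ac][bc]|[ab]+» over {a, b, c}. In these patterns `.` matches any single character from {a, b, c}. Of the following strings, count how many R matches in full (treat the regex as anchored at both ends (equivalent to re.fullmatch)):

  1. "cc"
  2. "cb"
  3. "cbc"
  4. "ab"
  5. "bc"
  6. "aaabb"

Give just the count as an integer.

1. "cc" → match
2. "cb" → match
3. "cbc" → no match
4. "ab" → match
5. "bc" → no match
6. "aaabb" → match
Total matched: 4

4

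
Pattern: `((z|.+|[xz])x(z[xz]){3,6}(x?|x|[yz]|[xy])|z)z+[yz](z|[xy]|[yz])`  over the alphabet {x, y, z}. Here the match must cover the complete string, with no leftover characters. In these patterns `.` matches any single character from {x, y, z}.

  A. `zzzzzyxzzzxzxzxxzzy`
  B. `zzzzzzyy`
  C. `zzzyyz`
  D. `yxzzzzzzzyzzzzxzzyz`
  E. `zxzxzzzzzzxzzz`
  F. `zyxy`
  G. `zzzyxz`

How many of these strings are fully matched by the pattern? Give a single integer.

A → match
B. `zzzzzzyy` → match
C. `zzzyyz` → no match
D → no match
E → match
F. `zyxy` → no match
G. `zzzyxz` → no match
Total matched: 3

3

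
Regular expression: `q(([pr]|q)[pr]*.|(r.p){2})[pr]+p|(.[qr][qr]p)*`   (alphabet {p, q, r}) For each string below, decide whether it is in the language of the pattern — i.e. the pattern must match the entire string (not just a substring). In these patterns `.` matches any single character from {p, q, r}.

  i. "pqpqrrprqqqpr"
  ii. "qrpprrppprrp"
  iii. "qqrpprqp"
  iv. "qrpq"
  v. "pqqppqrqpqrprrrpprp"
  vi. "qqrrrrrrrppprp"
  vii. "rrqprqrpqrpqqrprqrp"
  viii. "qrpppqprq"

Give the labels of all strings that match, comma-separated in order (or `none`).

ii, iii, vi

i → no match
ii → match
iii → match
iv → no match
v → no match
vi → match
vii → no match
viii → no match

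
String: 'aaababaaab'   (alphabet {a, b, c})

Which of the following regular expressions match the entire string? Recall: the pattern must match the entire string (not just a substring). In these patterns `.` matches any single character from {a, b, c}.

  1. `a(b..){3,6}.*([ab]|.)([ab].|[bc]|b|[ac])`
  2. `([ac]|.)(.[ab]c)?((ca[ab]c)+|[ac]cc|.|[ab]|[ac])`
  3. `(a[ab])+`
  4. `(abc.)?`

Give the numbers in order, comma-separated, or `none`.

1 → no match — must start with 'ab'
2 → no match
3 → match
4 → no match

3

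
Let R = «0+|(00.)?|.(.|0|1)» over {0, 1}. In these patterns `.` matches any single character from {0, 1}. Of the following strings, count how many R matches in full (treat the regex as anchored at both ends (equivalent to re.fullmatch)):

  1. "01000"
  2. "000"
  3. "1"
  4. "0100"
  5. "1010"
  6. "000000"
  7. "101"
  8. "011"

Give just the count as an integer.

1 → no match
2 → match
3 → no match
4 → no match
5 → no match
6 → match
7 → no match
8 → no match
Total matched: 2

2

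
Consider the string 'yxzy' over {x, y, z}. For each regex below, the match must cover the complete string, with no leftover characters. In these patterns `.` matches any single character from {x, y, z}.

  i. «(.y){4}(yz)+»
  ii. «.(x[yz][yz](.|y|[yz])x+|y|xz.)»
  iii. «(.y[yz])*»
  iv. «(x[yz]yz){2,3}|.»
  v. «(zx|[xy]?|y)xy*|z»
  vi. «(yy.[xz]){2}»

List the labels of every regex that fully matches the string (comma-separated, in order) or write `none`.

ii

i → no match — must end with 'yz'
ii → match
iii → no match
iv → no match
v → no match
vi → no match — must start with 'yy'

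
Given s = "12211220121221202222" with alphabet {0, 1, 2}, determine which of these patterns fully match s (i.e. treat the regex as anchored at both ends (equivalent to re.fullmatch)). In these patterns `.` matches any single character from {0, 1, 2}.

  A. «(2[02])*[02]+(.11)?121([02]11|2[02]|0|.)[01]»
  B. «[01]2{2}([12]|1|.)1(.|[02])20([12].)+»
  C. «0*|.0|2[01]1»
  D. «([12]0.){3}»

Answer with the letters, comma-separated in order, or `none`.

B

A → no match
B → match
C → no match
D → no match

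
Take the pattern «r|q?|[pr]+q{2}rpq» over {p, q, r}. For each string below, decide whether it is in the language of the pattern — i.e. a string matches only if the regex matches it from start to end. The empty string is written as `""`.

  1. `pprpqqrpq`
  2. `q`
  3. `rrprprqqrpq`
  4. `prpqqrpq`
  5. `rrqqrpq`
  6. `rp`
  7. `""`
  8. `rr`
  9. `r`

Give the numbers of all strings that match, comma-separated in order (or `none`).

1, 2, 3, 4, 5, 7, 9

1. `pprpqqrpq` → match
2. `q` → match
3. `rrprprqqrpq` → match
4. `prpqqrpq` → match
5. `rrqqrpq` → match
6. `rp` → no match
7. `""` → match
8. `rr` → no match
9. `r` → match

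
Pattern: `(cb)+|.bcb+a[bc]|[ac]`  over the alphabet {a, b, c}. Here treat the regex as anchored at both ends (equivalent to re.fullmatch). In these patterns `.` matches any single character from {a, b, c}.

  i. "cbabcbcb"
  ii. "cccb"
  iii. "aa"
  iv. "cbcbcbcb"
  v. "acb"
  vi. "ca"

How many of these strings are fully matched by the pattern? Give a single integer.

1

i → no match
ii → no match
iii → no match
iv → match
v → no match
vi → no match
Total matched: 1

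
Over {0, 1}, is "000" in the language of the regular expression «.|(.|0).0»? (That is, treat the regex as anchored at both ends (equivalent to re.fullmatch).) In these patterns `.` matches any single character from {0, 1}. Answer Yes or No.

Yes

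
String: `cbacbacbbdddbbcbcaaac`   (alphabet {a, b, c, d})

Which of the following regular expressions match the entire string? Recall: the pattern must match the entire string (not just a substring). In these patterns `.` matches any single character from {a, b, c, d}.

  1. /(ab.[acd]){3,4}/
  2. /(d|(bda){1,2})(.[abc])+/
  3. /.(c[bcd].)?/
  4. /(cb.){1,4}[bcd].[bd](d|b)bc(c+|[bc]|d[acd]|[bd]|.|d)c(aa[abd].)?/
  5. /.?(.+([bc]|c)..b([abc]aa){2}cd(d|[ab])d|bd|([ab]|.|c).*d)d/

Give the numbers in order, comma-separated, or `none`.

4

1 → no match — must start with `ab`
2 → no match
3 → no match
4 → match
5 → no match — must end with `d`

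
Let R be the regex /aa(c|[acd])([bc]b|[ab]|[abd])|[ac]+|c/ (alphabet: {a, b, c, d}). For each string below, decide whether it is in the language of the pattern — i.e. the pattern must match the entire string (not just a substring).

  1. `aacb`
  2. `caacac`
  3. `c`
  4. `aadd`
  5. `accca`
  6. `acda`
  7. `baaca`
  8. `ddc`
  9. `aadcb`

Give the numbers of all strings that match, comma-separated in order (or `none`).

1 → match
2 → match
3 → match
4 → match
5 → match
6 → no match
7 → no match
8 → no match
9 → match

1, 2, 3, 4, 5, 9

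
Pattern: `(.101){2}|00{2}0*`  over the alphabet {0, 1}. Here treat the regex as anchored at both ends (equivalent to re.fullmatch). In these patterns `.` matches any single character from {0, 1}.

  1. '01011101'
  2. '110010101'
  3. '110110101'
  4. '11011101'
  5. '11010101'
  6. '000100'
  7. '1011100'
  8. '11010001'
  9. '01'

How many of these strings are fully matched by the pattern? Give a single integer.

1 → match
2 → no match
3 → no match
4 → match
5 → match
6 → no match
7 → no match
8 → no match
9 → no match
Total matched: 3

3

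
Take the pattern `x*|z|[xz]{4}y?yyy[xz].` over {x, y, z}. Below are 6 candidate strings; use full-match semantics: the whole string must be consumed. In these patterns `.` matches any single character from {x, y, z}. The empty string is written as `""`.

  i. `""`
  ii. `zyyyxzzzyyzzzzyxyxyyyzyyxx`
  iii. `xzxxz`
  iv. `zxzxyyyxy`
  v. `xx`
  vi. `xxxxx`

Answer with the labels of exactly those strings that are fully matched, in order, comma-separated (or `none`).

i, iv, v, vi

i → match
ii → no match
iii → no match
iv → match
v → match
vi → match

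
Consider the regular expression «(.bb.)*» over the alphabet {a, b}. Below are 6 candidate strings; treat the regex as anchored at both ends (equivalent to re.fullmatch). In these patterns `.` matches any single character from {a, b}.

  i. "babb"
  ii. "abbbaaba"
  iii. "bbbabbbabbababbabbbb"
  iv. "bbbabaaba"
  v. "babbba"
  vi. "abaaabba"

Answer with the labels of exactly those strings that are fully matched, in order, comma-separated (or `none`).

none

i → no match
ii → no match
iii → no match
iv → no match
v → no match
vi → no match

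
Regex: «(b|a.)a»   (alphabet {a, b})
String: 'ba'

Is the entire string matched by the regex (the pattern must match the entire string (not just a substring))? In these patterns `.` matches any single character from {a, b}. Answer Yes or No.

Yes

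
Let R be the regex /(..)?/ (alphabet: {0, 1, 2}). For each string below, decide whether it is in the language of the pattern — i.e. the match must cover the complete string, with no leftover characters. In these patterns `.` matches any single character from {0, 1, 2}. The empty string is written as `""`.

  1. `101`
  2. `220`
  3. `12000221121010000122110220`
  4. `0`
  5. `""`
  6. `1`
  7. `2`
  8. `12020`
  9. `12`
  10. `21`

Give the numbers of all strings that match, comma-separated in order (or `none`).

5, 9, 10

1 → no match
2 → no match
3 → no match
4 → no match
5 → match
6 → no match
7 → no match
8 → no match
9 → match
10 → match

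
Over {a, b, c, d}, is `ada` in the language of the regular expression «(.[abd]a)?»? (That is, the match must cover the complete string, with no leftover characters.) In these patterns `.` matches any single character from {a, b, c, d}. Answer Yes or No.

Yes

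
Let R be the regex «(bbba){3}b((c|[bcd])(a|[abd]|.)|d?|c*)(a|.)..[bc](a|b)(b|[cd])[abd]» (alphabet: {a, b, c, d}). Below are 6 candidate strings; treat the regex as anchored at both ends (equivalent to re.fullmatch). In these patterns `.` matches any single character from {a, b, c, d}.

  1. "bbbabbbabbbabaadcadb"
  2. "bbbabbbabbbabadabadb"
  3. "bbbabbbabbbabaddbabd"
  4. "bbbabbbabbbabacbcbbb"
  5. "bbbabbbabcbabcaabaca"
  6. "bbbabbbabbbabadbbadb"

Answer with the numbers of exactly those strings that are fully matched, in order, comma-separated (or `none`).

1, 2, 3, 4, 6

1 → match
2 → match
3 → match
4 → match
5 → no match
6 → match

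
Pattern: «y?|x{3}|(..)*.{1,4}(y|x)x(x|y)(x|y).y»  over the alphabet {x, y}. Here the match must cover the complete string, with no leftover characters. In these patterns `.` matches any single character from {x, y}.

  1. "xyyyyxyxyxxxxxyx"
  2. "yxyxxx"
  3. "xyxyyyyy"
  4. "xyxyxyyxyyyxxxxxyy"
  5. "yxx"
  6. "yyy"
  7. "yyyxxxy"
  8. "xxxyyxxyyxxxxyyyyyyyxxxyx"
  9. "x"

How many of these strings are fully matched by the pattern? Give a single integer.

1

1 → no match
2. "yxyxxx" → no match
3. "xyxyyyyy" → no match
4 → match
5. "yxx" → no match
6. "yyy" → no match
7. "yyyxxxy" → no match
8 → no match
9. "x" → no match
Total matched: 1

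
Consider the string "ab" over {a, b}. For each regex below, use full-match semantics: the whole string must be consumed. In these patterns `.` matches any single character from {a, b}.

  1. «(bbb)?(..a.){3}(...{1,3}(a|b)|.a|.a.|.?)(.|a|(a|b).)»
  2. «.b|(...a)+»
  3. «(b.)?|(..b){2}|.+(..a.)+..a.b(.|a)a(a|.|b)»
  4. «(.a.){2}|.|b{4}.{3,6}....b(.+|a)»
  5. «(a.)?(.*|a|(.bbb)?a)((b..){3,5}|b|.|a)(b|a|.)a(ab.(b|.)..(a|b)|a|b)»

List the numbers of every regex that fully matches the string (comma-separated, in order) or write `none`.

2

1 → no match
2 → match
3 → no match
4 → no match
5 → no match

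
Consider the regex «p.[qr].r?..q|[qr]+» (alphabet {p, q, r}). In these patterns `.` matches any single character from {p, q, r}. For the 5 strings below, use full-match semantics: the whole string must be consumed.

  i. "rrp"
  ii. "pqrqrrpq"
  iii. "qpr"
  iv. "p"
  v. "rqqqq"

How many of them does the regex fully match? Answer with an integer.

2

i. "rrp" → no match
ii. "pqrqrrpq" → match
iii. "qpr" → no match
iv. "p" → no match
v. "rqqqq" → match
Total matched: 2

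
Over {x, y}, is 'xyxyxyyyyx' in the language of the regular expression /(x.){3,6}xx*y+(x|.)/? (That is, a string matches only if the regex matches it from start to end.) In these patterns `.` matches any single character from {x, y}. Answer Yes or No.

No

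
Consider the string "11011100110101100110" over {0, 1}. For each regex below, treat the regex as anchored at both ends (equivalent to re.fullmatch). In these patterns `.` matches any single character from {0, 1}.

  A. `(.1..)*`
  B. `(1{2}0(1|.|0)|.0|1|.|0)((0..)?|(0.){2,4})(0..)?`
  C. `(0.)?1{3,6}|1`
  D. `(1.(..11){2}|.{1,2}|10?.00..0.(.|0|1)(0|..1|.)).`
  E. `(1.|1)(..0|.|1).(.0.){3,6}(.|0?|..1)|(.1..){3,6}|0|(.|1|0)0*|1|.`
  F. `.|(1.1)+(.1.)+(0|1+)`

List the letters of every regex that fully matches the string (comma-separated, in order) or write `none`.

A → match
B → no match
C → no match — must end with "1"
D → no match
E → match
F → no match

A, E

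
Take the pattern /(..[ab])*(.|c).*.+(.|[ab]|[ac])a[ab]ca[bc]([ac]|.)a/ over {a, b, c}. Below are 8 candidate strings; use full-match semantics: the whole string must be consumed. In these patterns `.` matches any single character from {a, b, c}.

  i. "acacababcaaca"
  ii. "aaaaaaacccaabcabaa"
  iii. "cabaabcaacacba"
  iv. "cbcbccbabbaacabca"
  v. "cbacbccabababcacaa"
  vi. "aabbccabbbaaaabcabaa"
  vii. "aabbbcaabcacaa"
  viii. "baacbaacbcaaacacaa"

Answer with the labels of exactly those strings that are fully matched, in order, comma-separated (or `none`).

ii, iii, iv, v, vi, vii, viii

i → no match
ii → match
iii → match
iv → match
v → match
vi → match
vii → match
viii → match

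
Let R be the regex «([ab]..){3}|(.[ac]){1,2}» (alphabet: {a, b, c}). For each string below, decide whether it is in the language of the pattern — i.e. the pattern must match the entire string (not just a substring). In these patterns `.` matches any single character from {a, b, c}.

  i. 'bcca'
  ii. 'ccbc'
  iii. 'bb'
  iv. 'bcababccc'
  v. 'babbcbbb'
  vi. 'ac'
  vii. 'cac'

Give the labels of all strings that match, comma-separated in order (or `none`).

i. 'bcca' → match
ii. 'ccbc' → match
iii. 'bb' → no match
iv. 'bcababccc' → no match
v. 'babbcbbb' → no match
vi. 'ac' → match
vii. 'cac' → no match

i, ii, vi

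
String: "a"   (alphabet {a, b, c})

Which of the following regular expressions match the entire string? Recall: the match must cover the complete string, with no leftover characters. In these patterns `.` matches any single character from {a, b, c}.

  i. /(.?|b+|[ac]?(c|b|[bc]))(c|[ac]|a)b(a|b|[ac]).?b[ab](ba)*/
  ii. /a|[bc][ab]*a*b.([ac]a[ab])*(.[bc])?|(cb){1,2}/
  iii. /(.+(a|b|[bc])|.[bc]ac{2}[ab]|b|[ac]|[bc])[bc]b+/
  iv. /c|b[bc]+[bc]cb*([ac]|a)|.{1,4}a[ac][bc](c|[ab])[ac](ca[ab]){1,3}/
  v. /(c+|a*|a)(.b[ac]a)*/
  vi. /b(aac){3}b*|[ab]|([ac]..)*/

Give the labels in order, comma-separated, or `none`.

i → no match
ii → match
iii → no match — must end with "b"
iv → no match
v → match
vi → match

ii, v, vi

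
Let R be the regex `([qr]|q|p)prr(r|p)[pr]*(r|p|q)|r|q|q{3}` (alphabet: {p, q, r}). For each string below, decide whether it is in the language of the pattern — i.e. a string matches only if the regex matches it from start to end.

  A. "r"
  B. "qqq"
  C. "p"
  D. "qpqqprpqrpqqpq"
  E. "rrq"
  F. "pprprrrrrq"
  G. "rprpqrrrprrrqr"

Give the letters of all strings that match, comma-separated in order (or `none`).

A. "r" → match
B. "qqq" → match
C. "p" → no match
D → no match
E. "rrq" → no match
F. "pprprrrrrq" → no match
G → no match

A, B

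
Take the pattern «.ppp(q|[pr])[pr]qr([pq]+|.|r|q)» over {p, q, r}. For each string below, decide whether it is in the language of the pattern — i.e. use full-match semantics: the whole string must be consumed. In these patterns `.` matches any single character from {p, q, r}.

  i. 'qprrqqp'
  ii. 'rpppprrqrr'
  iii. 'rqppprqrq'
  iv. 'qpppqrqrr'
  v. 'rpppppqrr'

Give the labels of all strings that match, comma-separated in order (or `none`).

iv, v

i → no match
ii → no match
iii → no match
iv → match
v → match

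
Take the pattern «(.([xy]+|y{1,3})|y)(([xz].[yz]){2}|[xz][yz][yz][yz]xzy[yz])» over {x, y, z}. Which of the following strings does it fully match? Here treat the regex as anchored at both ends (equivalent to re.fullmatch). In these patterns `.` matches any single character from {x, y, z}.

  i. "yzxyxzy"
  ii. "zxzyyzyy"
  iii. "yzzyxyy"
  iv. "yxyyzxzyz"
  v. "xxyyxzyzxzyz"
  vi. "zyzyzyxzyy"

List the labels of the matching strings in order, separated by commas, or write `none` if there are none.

i, ii, iii, iv, v, vi

i → match
ii → match
iii → match
iv → match
v → match
vi → match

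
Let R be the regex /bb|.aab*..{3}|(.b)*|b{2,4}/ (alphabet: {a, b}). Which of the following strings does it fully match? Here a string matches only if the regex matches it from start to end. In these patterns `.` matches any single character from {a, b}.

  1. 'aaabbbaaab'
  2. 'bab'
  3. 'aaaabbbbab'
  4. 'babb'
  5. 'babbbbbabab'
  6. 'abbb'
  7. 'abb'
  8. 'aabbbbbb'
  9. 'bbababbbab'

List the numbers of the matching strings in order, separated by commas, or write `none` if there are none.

1, 6, 9

1 → match
2 → no match
3 → no match
4 → no match
5 → no match
6 → match
7 → no match
8 → no match
9 → match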